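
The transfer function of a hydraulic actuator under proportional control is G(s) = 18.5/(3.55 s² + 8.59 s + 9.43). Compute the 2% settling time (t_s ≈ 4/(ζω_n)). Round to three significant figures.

Dividing through by 3.55: denominator becomes s² + 2.420 s + 2.656.
So ω_n = √2.656 = 1.63 rad/s and ζ = 2.420/(2·1.63) = 0.742.
t_s ≈ 4/(ζω_n) = 3.31 s.

t_s ≈ 3.31 s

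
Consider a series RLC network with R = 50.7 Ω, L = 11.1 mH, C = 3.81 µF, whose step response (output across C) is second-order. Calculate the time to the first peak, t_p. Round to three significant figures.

t_p ≈ 0.000732 s

For a series RLC circuit (capacitor voltage as output), ω_n = 1/√(LC) = 1/√(11.1 mH · 3.81 µF) = 4860 rad/s.
ζ = (R/2)·√(C/L) = (50.7/2)·√(3.81 µF/11.1 mH) = 0.470.
ω_d = 4860·√(1 − 0.470²) = 4290 rad/s. t_p = π/ω_d = 0.000732 s.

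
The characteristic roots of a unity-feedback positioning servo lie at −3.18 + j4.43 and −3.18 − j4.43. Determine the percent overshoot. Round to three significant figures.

The poles are at −σ ± jω_d with σ = 3.18 and ω_d = 4.43, so ω_n = √(σ²+ω_d²) = 5.45 rad/s and ζ = σ/ω_n = 0.583.
%OS = 100 e^{−πζ/√(1−ζ²)} with ζ = 0.583 gives 10.5%.

%OS ≈ 10.5%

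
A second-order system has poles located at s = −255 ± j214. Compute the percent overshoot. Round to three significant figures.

%OS ≈ 2.37%

With σ = 255, ω_d = 214: ω_n = √(σ²+ω_d²) = 333 rad/s, ζ = σ/ω_n = 0.766.
%OS = 100·exp(−πζ/√(1−ζ²)) = 2.37%.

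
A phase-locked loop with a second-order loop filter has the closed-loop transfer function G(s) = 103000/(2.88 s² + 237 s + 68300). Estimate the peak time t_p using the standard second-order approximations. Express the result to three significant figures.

t_p ≈ 0.0212 s

Dividing through by 2.88: denominator becomes s² + 82.29 s + 23720.
So ω_n = √23720 = 154 rad/s and ζ = 82.29/(2·154) = 0.267.
ω_d = 154·√(1 − 0.267²) = 148 rad/s. t_p = π/ω_d = 0.0212 s.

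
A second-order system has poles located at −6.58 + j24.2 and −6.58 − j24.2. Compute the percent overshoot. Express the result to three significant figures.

%OS ≈ 42.6%

With σ = 6.58, ω_d = 24.2: ω_n = √(σ²+ω_d²) = 25.1 rad/s, ζ = σ/ω_n = 0.262.
Overshoot: exp(−π·0.262/√(1−0.262²)) = 0.426, i.e. 42.6%.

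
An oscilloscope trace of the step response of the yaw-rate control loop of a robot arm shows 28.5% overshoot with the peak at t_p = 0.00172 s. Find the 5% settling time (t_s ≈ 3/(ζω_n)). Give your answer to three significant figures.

t_s ≈ 0.00411 s

The overshoot fixes ζ = −ln(OS)/√(π²+ln²(OS)) = 0.371.
From t_p = π/ω_d, ω_d = π/0.00172 = 1830 rad/s, so ω_n = ω_d/√(1−ζ²) = 1970 rad/s.
t_s ≈ 3/(ζω_n) = 3/(0.371·1970) = 0.00411 s.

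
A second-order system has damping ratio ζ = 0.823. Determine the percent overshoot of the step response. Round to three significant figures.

%OS ≈ 1.05%

For an underdamped second-order system, %OS = 100·exp(−πζ/√(1−ζ²)).
πζ/√(1−ζ²) = π·0.823/√(1−0.677) = 4.552, so %OS = 100·e^(−4.552) = 1.05%.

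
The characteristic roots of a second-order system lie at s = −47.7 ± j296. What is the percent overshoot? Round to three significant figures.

The poles are at −σ ± jω_d with σ = 47.7 and ω_d = 296, so ω_n = √(σ²+ω_d²) = 300 rad/s and ζ = σ/ω_n = 0.159.
%OS = 100 e^{−πζ/√(1−ζ²)} with ζ = 0.159 gives 60.3%.

%OS ≈ 60.3%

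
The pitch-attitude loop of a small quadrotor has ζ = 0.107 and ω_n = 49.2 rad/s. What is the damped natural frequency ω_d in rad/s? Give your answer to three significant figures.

ω_d ≈ 48.9 rad/s

ω_d = ω_n√(1−ζ²) = 49.2·√0.989 = 48.9 rad/s.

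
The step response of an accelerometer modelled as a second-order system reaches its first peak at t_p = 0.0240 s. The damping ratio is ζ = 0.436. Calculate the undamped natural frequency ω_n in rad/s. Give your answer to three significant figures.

Peak time t_p = π/ω_d, so ω_d = π/t_p = π/0.0240 = 131 rad/s.
ω_n = ω_d/√(1−ζ²) = 131/√0.810 = 145 rad/s.

ω_n ≈ 145 rad/s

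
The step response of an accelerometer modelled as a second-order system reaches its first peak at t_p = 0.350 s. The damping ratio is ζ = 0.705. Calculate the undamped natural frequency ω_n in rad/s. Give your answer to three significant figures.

ω_n ≈ 12.7 rad/s

Peak time t_p = π/ω_d, so ω_d = π/t_p = π/0.350 = 8.98 rad/s.
ω_n = ω_d/√(1−ζ²) = 8.98/√0.503 = 12.7 rad/s.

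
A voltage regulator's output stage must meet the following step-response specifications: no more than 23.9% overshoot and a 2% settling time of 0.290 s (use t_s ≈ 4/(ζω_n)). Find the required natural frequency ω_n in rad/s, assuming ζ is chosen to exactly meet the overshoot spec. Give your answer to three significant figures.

ω_n ≈ 33.3 rad/s

From %OS = 100·exp(−πζ/√(1−ζ²)), invert to get ζ = −ln(OS)/√(π² + ln²(OS)) with OS = 0.239.
−ln 0.239 = 1.431, so ζ = 1.431/√(π² + 2.049) = 0.415.
From t_s ≈ 4/(ζω_n): ω_n = 4/(ζ·t_s) = 4/(0.415·0.290) = 33.3 rad/s.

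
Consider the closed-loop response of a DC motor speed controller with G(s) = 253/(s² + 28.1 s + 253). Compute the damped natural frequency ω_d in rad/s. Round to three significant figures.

ω_d ≈ 7.46 rad/s

Matching coefficients with s² + 2ζω_n s + ω_n² gives ω_n² = 253 ⇒ ω_n = 15.9 rad/s, and ζ = 28.1/(2ω_n) = 0.883.
ω_d = ω_n√(1−ζ²) = 7.46 rad/s.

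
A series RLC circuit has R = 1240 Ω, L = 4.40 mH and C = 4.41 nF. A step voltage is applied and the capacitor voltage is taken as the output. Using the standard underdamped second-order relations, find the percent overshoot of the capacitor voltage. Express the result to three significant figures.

For a series RLC circuit (capacitor voltage as output), ω_n = 1/√(LC) = 1/√(4.40 mH · 4.41 nF) = 227000 rad/s.
ζ = (R/2)·√(C/L) = (1240/2)·√(4.41 nF/4.40 mH) = 0.621.
%OS = 100·exp(−πζ/√(1−ζ²)) = 8.32%.

%OS ≈ 8.32%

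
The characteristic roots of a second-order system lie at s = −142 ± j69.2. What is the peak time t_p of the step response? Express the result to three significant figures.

t_p ≈ 0.0454 s

t_p = π/ω_d with ω_d = 69.2 (the imaginary part), so t_p = 0.0454 s.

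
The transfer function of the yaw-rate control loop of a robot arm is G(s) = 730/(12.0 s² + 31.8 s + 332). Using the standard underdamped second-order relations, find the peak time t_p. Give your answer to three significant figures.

t_p ≈ 0.617 s

Dividing through by 12.0: denominator becomes s² + 2.650 s + 27.67.
So ω_n = √27.67 = 5.26 rad/s and ζ = 2.650/(2·5.26) = 0.252.
ω_d = 5.26·√(1 − 0.252²) = 5.09 rad/s. t_p = π/ω_d = 0.617 s.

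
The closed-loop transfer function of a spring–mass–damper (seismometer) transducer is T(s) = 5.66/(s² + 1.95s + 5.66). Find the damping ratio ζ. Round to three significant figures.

Matching coefficients with s² + 2ζω_n s + ω_n² gives ω_n² = 5.66 ⇒ ω_n = 2.38 rad/s, and ζ = 1.95/(2ω_n) = 0.410.

ζ ≈ 0.410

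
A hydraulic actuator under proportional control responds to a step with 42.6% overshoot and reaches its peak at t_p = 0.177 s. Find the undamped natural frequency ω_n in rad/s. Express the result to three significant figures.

ω_n ≈ 18.4 rad/s

ζ from %OS: ζ = |ln 0.426|/√(π²+ln²0.426) = 0.262.
t_p = π/ω_d ⇒ ω_d = 17.7 rad/s; then ω_n = ω_d/√(1−ζ²) = 18.4 rad/s.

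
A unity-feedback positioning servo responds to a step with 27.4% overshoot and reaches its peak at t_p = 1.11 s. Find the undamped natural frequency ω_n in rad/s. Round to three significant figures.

ζ from %OS: ζ = |ln 0.274|/√(π²+ln²0.274) = 0.381.
t_p = π/ω_d ⇒ ω_d = 2.83 rad/s; then ω_n = ω_d/√(1−ζ²) = 3.06 rad/s.

ω_n ≈ 3.06 rad/s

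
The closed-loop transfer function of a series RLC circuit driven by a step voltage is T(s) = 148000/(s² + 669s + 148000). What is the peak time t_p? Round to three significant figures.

Comparing the denominator to s² + 2ζω_n s + ω_n²: ω_n = √148000 = 385 rad/s, and 2ζω_n = 669 so ζ = 669/(2·385) = 0.869.
The damped frequency ω_d = ω_n√(1−ζ²) = 190 rad/s. Then t_p = π/ω_d = 0.0165 s.

t_p ≈ 0.0165 s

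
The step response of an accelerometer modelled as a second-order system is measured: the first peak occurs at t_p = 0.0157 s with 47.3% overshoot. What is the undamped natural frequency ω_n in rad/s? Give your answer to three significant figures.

ω_n ≈ 206 rad/s

ζ from %OS: ζ = |ln 0.473|/√(π²+ln²0.473) = 0.232.
From t_p = π/ω_d, ω_d = π/0.0157 = 200 rad/s, so ω_n = ω_d/√(1−ζ²) = 206 rad/s.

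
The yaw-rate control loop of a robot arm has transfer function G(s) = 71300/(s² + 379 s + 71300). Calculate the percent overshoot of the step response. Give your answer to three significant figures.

ω_n = √71300 = 267 rad/s; ζ = 379/(2·267) = 0.710.
%OS = 100·exp(−πζ/√(1−ζ²)) = 4.22%.

%OS ≈ 4.22%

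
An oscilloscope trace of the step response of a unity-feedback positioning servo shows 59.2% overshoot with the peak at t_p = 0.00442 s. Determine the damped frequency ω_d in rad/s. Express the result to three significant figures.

t_p = π/ω_d, so ω_d = π/0.00442 = 711 rad/s.

ω_d ≈ 711 rad/s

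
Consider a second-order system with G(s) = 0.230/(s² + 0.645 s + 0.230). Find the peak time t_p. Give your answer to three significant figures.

t_p ≈ 8.85 s

Matching coefficients with s² + 2ζω_n s + ω_n² gives ω_n² = 0.230 ⇒ ω_n = 0.480 rad/s, and ζ = 0.645/(2ω_n) = 0.672.
The damped frequency ω_d = ω_n√(1−ζ²) = 0.355 rad/s. Then t_p = π/ω_d = 8.85 s.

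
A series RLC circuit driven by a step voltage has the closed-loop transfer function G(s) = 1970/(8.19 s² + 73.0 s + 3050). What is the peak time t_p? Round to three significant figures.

t_p ≈ 0.167 s

Dividing through by 8.19: denominator becomes s² + 8.913 s + 372.4.
So ω_n = √372.4 = 19.3 rad/s and ζ = 8.913/(2·19.3) = 0.231.
ω_d = 19.3·√(1 − 0.231²) = 18.8 rad/s. t_p = π/ω_d = 0.167 s.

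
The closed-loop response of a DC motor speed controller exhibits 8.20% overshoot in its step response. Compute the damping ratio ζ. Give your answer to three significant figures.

Inverting the overshoot relation: ζ = |ln 0.0820|/√(π² + ln²0.0820) = 0.623.

ζ ≈ 0.623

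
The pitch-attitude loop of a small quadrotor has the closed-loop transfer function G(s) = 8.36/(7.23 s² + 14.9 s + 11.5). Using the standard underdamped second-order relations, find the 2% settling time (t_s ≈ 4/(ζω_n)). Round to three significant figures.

Dividing through by 7.23: denominator becomes s² + 2.061 s + 1.591.
So ω_n = √1.591 = 1.26 rad/s and ζ = 2.061/(2·1.26) = 0.817.
t_s ≈ 4/(ζω_n) = 3.88 s.

t_s ≈ 3.88 s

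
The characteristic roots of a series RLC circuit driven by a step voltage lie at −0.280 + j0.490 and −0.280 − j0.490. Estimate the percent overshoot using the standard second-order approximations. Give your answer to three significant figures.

The poles are at −σ ± jω_d with σ = 0.280 and ω_d = 0.490, so ω_n = √(σ²+ω_d²) = 0.564 rad/s and ζ = σ/ω_n = 0.496.
Overshoot: exp(−π·0.496/√(1−0.496²)) = 0.166, i.e. 16.6%.

%OS ≈ 16.6%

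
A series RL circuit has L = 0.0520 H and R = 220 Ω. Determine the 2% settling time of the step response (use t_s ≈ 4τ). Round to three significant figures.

t_s ≈ 0.000945 s

τ = L/R = 0.0520/220 = 0.000236 s.
t_s ≈ 4τ = 0.000945 s.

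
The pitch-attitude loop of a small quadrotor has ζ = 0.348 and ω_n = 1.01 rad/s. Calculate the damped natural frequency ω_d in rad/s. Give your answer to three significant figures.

ω_d ≈ 0.947 rad/s

ω_d = ω_n√(1−ζ²) = 1.01·√0.879 = 0.947 rad/s.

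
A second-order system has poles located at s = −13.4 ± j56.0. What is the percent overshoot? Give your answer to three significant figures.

With σ = 13.4, ω_d = 56.0: ω_n = √(σ²+ω_d²) = 57.6 rad/s, ζ = σ/ω_n = 0.233.
Overshoot: exp(−π·0.233/√(1−0.233²)) = 0.472, i.e. 47.2%.

%OS ≈ 47.2%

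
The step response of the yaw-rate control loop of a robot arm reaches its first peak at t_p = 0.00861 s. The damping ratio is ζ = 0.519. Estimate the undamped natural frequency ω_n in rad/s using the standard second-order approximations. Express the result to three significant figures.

Peak time t_p = π/ω_d, so ω_d = π/t_p = π/0.00861 = 365 rad/s.
ω_n = ω_d/√(1−ζ²) = 365/√0.731 = 427 rad/s.

ω_n ≈ 427 rad/s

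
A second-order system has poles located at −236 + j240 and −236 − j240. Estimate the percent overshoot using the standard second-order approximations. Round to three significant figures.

%OS ≈ 4.55%

|pole| = ω_n = √(236² + 240²) = 337 rad/s; ζ = cos θ = σ/ω_n = 0.701.
%OS = 100 e^{−πζ/√(1−ζ²)} with ζ = 0.701 gives 4.55%.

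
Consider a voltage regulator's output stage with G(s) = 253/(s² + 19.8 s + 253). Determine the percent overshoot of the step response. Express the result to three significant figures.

ω_n = √253 = 15.9 rad/s; ζ = 19.8/(2·15.9) = 0.622.
Overshoot: exp(−π·0.622/√(1−0.622²)) = 0.0822, i.e. 8.22%.

%OS ≈ 8.22%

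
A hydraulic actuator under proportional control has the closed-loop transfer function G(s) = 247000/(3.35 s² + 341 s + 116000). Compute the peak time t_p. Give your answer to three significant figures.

t_p ≈ 0.0176 s

Dividing through by 3.35: denominator becomes s² + 101.8 s + 34630.
So ω_n = √34630 = 186 rad/s and ζ = 101.8/(2·186) = 0.274.
The damped frequency ω_d = ω_n√(1−ζ²) = 179 rad/s. t_p = π/ω_d = 0.0176 s.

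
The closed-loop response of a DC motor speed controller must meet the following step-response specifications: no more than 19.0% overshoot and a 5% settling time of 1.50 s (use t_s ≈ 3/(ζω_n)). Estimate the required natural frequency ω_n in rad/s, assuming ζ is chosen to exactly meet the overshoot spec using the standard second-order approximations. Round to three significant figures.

ω_n ≈ 4.28 rad/s

Inverting the overshoot relation: ζ = |ln 0.190|/√(π² + ln²0.190) = 0.467.
From t_s ≈ 3/(ζω_n): ω_n = 3/(ζ·t_s) = 3/(0.467·1.50) = 4.28 rad/s.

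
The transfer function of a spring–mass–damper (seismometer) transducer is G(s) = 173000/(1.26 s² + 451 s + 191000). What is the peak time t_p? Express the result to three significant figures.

Dividing through by 1.26: denominator becomes s² + 357.9 s + 151600.
So ω_n = √151600 = 389 rad/s and ζ = 357.9/(2·389) = 0.460.
ω_d = 389·√(1 − 0.460²) = 346 rad/s. t_p = π/ω_d = 0.00909 s.

t_p ≈ 0.00909 s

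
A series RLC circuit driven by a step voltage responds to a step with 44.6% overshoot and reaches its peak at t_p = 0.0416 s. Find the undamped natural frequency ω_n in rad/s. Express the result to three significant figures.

ω_n ≈ 78.0 rad/s

From the overshoot, ζ = −ln(OS)/√(π²+ln²(OS)) = 0.249.
t_p = π/ω_d ⇒ ω_d = 75.5 rad/s; then ω_n = ω_d/√(1−ζ²) = 78.0 rad/s.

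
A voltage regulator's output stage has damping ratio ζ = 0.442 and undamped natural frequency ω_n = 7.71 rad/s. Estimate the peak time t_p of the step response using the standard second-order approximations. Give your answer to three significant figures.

t_p ≈ 0.454 s

The damped frequency is ω_d = ω_n√(1−ζ²) = 7.71·√(1−0.195) = 6.92 rad/s.
Peak time t_p = π/ω_d = π/6.92 = 0.454 s.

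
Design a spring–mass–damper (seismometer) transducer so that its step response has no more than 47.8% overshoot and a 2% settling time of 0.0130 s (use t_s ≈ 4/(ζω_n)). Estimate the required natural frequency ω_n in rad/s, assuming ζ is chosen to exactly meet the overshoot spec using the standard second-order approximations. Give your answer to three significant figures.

ω_n ≈ 1350 rad/s

ζ = −ln(OS)/√(π² + (ln OS)²). With OS = 0.478, ln OS = −0.7381 and ζ = 0.7381/3.227 = 0.229.
Then ω_n = 4/(ζ t_s) = 4/(0.229 × 0.0130) = 1350 rad/s.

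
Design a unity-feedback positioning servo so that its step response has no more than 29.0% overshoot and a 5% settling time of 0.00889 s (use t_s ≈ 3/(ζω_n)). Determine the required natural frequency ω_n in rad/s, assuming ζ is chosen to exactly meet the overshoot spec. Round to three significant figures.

Inverting the overshoot relation: ζ = |ln 0.290|/√(π² + ln²0.290) = 0.367.
From t_s ≈ 3/(ζω_n): ω_n = 3/(ζ·t_s) = 3/(0.367·0.00889) = 921 rad/s.

ω_n ≈ 921 rad/s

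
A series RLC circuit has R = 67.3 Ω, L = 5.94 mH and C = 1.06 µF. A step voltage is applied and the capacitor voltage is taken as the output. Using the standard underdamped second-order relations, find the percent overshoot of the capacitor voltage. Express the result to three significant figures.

%OS ≈ 20.6%

For a series RLC circuit (capacitor voltage as output), ω_n = 1/√(LC) = 1/√(5.94 mH · 1.06 µF) = 12600 rad/s.
ζ = (R/2)·√(C/L) = (67.3/2)·√(1.06 µF/5.94 mH) = 0.450.
Overshoot: exp(−π·0.450/√(1−0.450²)) = 0.206, i.e. 20.6%.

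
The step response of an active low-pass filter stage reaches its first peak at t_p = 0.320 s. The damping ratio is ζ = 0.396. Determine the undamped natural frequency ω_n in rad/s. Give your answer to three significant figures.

ω_n ≈ 10.7 rad/s

Peak time t_p = π/ω_d, so ω_d = π/t_p = π/0.320 = 9.82 rad/s.
ω_n = ω_d/√(1−ζ²) = 9.82/√0.843 = 10.7 rad/s.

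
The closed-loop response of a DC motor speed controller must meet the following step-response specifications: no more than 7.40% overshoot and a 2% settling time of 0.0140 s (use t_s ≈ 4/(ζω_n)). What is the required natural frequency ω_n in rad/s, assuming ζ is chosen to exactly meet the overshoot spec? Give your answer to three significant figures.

ω_n ≈ 448 rad/s

From %OS = 100·exp(−πζ/√(1−ζ²)), invert to get ζ = −ln(OS)/√(π² + ln²(OS)) with OS = 0.0740.
−ln 0.0740 = 2.604, so ζ = 2.604/√(π² + 6.779) = 0.638.
From t_s ≈ 4/(ζω_n): ω_n = 4/(ζ·t_s) = 4/(0.638·0.0140) = 448 rad/s.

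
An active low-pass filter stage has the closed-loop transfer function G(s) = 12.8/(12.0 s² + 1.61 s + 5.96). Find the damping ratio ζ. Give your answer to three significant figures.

ζ ≈ 0.0952

Dividing through by 12.0: denominator becomes s² + 0.1342 s + 0.4967.
So ω_n = √0.4967 = 0.705 rad/s and ζ = 0.1342/(2·0.705) = 0.0952.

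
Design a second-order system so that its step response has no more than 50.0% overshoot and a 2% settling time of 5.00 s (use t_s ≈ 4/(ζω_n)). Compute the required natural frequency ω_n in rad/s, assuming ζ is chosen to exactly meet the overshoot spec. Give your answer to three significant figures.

From %OS = 100·exp(−πζ/√(1−ζ²)), invert to get ζ = −ln(OS)/√(π² + ln²(OS)) with OS = 0.500.
−ln 0.500 = 0.6931, so ζ = 0.6931/√(π² + 0.4805) = 0.215.
Then ω_n = 4/(ζ t_s) = 4/(0.215 × 5.00) = 3.71 rad/s.

ω_n ≈ 3.71 rad/s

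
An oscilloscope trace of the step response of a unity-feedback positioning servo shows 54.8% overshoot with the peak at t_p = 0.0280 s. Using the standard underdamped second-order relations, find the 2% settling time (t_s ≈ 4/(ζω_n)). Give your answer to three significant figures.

ζ from %OS: ζ = |ln 0.548|/√(π²+ln²0.548) = 0.188.
t_p = π/ω_d ⇒ ω_d = 112 rad/s; then ω_n = ω_d/√(1−ζ²) = 114 rad/s.
t_s ≈ 4/(ζω_n) = 4/(0.188·114) = 0.186 s.

t_s ≈ 0.186 s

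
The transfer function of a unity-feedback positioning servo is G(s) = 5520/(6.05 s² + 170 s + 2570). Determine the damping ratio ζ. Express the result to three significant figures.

ζ ≈ 0.682

Dividing through by 6.05: denominator becomes s² + 28.10 s + 424.8.
So ω_n = √424.8 = 20.6 rad/s and ζ = 28.10/(2·20.6) = 0.682.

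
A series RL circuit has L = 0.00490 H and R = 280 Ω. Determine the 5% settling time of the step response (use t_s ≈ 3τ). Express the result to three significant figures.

t_s ≈ 0.0000525 s

τ = L/R = 0.00490/280 = 0.0000175 s.
t_s ≈ 3τ = 0.0000525 s.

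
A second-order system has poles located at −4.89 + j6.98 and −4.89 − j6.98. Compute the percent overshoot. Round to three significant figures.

|pole| = ω_n = √(4.89² + 6.98²) = 8.52 rad/s; ζ = cos θ = σ/ω_n = 0.574.
%OS = 100 e^{−πζ/√(1−ζ²)} with ζ = 0.574 gives 11.1%.

%OS ≈ 11.1%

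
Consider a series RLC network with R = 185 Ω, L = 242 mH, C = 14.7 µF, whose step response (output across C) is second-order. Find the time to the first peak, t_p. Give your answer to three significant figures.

t_p ≈ 0.00855 s

For a series RLC circuit (capacitor voltage as output), ω_n = 1/√(LC) = 1/√(242 mH · 14.7 µF) = 530 rad/s.
ζ = (R/2)·√(C/L) = (185/2)·√(14.7 µF/242 mH) = 0.721.
ω_d = 530·√(1 − 0.721²) = 367 rad/s. t_p = π/ω_d = 0.00855 s.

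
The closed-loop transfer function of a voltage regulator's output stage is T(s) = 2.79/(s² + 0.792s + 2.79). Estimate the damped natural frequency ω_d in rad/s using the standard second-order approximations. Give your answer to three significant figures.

ω_d ≈ 1.62 rad/s

Matching coefficients with s² + 2ζω_n s + ω_n² gives ω_n² = 2.79 ⇒ ω_n = 1.67 rad/s, and ζ = 0.792/(2ω_n) = 0.237.
ω_d = ω_n√(1−ζ²) = 1.62 rad/s.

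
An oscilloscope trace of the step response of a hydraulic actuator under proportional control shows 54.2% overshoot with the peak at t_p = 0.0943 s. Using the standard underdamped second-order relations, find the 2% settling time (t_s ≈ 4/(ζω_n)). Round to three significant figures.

t_s ≈ 0.616 s

The overshoot fixes ζ = −ln(OS)/√(π²+ln²(OS)) = 0.191.
t_p = π/ω_d ⇒ ω_d = 33.3 rad/s; then ω_n = ω_d/√(1−ζ²) = 33.9 rad/s.
t_s ≈ 4/(ζω_n) = 4/(0.191·33.9) = 0.616 s.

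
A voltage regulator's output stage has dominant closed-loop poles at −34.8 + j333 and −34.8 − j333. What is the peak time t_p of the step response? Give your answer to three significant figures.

t_p ≈ 0.00943 s

t_p = π/ω_d with ω_d = 333 (the imaginary part), so t_p = 0.00943 s.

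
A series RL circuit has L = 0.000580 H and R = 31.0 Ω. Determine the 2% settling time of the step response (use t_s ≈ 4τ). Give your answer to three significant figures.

t_s ≈ 0.0000748 s

τ = L/R = 0.000580/31.0 = 0.0000187 s.
t_s ≈ 4τ = 0.0000748 s.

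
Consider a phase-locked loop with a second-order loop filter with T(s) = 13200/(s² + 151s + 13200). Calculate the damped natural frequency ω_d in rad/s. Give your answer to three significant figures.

ω_d ≈ 86.6 rad/s

Comparing the denominator to s² + 2ζω_n s + ω_n²: ω_n = √13200 = 115 rad/s, and 2ζω_n = 151 so ζ = 151/(2·115) = 0.657.
ω_d = ω_n√(1−ζ²) = 86.6 rad/s.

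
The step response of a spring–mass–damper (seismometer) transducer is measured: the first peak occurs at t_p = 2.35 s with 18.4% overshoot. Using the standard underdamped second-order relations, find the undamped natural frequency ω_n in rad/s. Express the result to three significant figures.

ω_n ≈ 1.52 rad/s

The overshoot fixes ζ = −ln(OS)/√(π²+ln²(OS)) = 0.474.
t_p = π/ω_d ⇒ ω_d = 1.34 rad/s; then ω_n = ω_d/√(1−ζ²) = 1.52 rad/s.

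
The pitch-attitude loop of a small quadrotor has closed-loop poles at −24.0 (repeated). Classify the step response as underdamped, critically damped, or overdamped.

Since there is a repeated negative-real pole, the response is critically damped.

critically damped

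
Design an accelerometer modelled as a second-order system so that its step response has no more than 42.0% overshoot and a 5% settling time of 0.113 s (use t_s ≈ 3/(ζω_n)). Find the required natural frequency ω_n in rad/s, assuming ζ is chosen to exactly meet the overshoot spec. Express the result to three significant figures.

ζ = −ln(OS)/√(π² + (ln OS)²). With OS = 0.420, ln OS = −0.8675 and ζ = 0.8675/3.259 = 0.266.
Then ω_n = 3/(ζ t_s) = 3/(0.266 × 0.113) = 99.7 rad/s.

ω_n ≈ 99.7 rad/s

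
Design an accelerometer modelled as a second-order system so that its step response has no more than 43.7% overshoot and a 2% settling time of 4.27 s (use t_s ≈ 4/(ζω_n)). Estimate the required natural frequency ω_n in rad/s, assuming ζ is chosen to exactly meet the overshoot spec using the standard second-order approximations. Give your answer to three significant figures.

From %OS = 100·exp(−πζ/√(1−ζ²)), invert to get ζ = −ln(OS)/√(π² + ln²(OS)) with OS = 0.437.
−ln 0.437 = 0.8278, so ζ = 0.8278/√(π² + 0.6853) = 0.255.
Then ω_n = 4/(ζ t_s) = 4/(0.255 × 4.27) = 3.68 rad/s.

ω_n ≈ 3.68 rad/s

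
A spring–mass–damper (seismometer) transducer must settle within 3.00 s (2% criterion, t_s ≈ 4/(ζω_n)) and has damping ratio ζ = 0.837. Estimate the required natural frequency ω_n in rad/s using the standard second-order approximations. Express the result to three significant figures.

ω_n ≈ 1.59 rad/s

Rearranging t_s ≈ 4/(ζω_n) gives ω_n = 4/(ζ·t_s) = 4/(0.837 × 3.00) = 1.59 rad/s.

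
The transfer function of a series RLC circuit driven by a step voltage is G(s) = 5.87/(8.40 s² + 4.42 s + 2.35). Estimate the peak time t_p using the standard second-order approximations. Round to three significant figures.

t_p ≈ 6.85 s

Dividing through by 8.40: denominator becomes s² + 0.5262 s + 0.2798.
So ω_n = √0.2798 = 0.529 rad/s and ζ = 0.5262/(2·0.529) = 0.497.
The damped frequency ω_d = ω_n√(1−ζ²) = 0.459 rad/s. t_p = π/ω_d = 6.85 s.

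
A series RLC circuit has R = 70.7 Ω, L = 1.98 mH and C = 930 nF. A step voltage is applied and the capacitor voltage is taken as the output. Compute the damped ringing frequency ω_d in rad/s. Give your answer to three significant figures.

ω_d ≈ 15000 rad/s

For a series RLC circuit (capacitor voltage as output), ω_n = 1/√(LC) = 1/√(1.98 mH · 930 nF) = 23300 rad/s.
ζ = (R/2)·√(C/L) = (70.7/2)·√(930 nF/1.98 mH) = 0.766.
The damped frequency ω_d = ω_n√(1−ζ²) = 15000 rad/s.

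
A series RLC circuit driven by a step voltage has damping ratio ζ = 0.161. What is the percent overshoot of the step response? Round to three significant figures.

%OS ≈ 59.9%

For an underdamped second-order system, %OS = 100·exp(−πζ/√(1−ζ²)).
πζ/√(1−ζ²) = π·0.161/√(1−0.0259) = 0.5125, so %OS = 100·e^(−0.5125) = 59.9%.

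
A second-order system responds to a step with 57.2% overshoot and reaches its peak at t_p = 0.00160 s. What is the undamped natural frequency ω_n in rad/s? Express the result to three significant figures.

ω_n ≈ 1990 rad/s

From the overshoot, ζ = −ln(OS)/√(π²+ln²(OS)) = 0.175.
From t_p = π/ω_d, ω_d = π/0.00160 = 1960 rad/s, so ω_n = ω_d/√(1−ζ²) = 1990 rad/s.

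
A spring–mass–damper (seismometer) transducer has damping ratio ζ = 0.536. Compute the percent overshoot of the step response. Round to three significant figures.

%OS ≈ 13.6%

For an underdamped second-order system, %OS = 100·exp(−πζ/√(1−ζ²)).
πζ/√(1−ζ²) = π·0.536/√(1−0.287) = 1.995, so %OS = 100·e^(−1.995) = 13.6%.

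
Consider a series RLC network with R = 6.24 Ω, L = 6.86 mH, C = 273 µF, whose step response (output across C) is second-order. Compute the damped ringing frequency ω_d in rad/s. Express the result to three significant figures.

ω_d ≈ 572 rad/s

For a series RLC circuit (capacitor voltage as output), ω_n = 1/√(LC) = 1/√(6.86 mH · 273 µF) = 731 rad/s.
ζ = (R/2)·√(C/L) = (6.24/2)·√(273 µF/6.86 mH) = 0.622.
The damped frequency ω_d = ω_n√(1−ζ²) = 572 rad/s.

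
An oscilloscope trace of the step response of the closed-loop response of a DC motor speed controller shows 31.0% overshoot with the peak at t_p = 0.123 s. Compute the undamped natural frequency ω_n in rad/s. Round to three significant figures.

ω_n ≈ 27.3 rad/s

ζ from %OS: ζ = |ln 0.310|/√(π²+ln²0.310) = 0.349.
From t_p = π/ω_d, ω_d = π/0.123 = 25.5 rad/s, so ω_n = ω_d/√(1−ζ²) = 27.3 rad/s.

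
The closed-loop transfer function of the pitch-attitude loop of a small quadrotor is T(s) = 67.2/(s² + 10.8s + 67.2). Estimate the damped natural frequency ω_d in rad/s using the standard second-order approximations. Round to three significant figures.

ω_d ≈ 6.17 rad/s

ω_n = √67.2 = 8.20 rad/s; ζ = 10.8/(2·8.20) = 0.659.
ω_d = ω_n√(1−ζ²) = 6.17 rad/s.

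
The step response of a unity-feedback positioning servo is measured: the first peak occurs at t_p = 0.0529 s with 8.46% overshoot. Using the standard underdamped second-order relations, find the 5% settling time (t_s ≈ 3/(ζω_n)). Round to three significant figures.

ζ from %OS: ζ = |ln 0.0846|/√(π²+ln²0.0846) = 0.618.
From t_p = π/ω_d, ω_d = π/0.0529 = 59.4 rad/s, so ω_n = ω_d/√(1−ζ²) = 75.5 rad/s.
t_s ≈ 3/(ζω_n) = 3/(0.618·75.5) = 0.0643 s.

t_s ≈ 0.0643 s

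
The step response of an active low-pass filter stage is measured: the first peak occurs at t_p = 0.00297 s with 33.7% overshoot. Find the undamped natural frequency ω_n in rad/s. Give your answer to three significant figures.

From the overshoot, ζ = −ln(OS)/√(π²+ln²(OS)) = 0.327.
t_p = π/ω_d ⇒ ω_d = 1060 rad/s; then ω_n = ω_d/√(1−ζ²) = 1120 rad/s.

ω_n ≈ 1120 rad/s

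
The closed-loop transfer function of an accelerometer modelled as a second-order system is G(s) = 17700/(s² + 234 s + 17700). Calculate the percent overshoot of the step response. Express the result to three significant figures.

Matching coefficients with s² + 2ζω_n s + ω_n² gives ω_n² = 17700 ⇒ ω_n = 133 rad/s, and ζ = 234/(2ω_n) = 0.879.
%OS = 100·exp(−πζ/√(1−ζ²)) = 0.302%.

%OS ≈ 0.302%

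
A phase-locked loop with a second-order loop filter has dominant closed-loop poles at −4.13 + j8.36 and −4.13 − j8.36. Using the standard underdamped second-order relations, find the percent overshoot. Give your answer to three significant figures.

|pole| = ω_n = √(4.13² + 8.36²) = 9.32 rad/s; ζ = cos θ = σ/ω_n = 0.443.
Overshoot: exp(−π·0.443/√(1−0.443²)) = 0.212, i.e. 21.2%.

%OS ≈ 21.2%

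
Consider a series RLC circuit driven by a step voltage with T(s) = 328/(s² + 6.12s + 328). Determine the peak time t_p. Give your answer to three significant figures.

ω_n = √328 = 18.1 rad/s; ζ = 6.12/(2·18.1) = 0.169.
ω_d = 18.1·√(1 − 0.169²) = 17.9 rad/s. Then t_p = π/ω_d = 0.176 s.

t_p ≈ 0.176 s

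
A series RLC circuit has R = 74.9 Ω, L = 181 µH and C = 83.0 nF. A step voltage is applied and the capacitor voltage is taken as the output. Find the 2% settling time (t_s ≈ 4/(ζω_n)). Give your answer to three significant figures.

For a series RLC circuit (capacitor voltage as output), ω_n = 1/√(LC) = 1/√(181 µH · 83.0 nF) = 258000 rad/s.
ζ = (R/2)·√(C/L) = (74.9/2)·√(83.0 nF/181 µH) = 0.802.
t_s ≈ 4/(ζω_n) = 0.0000193 s.

t_s ≈ 0.0000193 s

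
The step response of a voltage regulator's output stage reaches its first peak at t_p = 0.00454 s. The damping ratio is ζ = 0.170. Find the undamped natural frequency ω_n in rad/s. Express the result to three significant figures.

Peak time t_p = π/ω_d, so ω_d = π/t_p = π/0.00454 = 692 rad/s.
ω_n = ω_d/√(1−ζ²) = 692/√0.971 = 702 rad/s.

ω_n ≈ 702 rad/s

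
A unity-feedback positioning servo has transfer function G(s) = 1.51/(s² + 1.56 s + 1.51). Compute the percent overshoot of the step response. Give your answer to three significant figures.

%OS ≈ 7.57%

ω_n = √1.51 = 1.23 rad/s; ζ = 1.56/(2·1.23) = 0.635.
Overshoot: exp(−π·0.635/√(1−0.635²)) = 0.0757, i.e. 7.57%.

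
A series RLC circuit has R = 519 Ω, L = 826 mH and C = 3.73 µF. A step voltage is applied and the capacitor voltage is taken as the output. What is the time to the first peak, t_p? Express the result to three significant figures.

For a series RLC circuit (capacitor voltage as output), ω_n = 1/√(LC) = 1/√(826 mH · 3.73 µF) = 570 rad/s.
ζ = (R/2)·√(C/L) = (519/2)·√(3.73 µF/826 mH) = 0.551.
ω_d = ω_n√(1−ζ²) = 475 rad/s. t_p = π/ω_d = 0.00661 s.

t_p ≈ 0.00661 s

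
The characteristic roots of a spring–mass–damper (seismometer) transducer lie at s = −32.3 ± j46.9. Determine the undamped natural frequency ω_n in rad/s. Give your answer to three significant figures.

ω_n ≈ 56.9 rad/s

The poles are at −σ ± jω_d with σ = 32.3 and ω_d = 46.9, so ω_n = √(σ²+ω_d²) = 56.9 rad/s and ζ = σ/ω_n = 0.567.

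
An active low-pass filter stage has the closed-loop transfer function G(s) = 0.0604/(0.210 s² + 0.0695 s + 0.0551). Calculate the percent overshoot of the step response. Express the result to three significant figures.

%OS ≈ 34.2%

Dividing through by 0.210: denominator becomes s² + 0.3310 s + 0.2624.
So ω_n = √0.2624 = 0.512 rad/s and ζ = 0.3310/(2·0.512) = 0.323.
%OS = 100 e^{−πζ/√(1−ζ²)} with ζ = 0.323 gives 34.2%.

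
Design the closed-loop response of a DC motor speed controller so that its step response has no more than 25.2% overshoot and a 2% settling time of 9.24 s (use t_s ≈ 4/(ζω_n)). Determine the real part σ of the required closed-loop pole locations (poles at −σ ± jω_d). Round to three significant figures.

σ ≈ 0.433

The settling-time spec alone fixes σ = ζω_n = 4/t_s = 4/9.24 = 0.433.
(Overshoot then fixes ζ = 0.402 and hence ω_d = σ·√(1−ζ²)/ζ = 0.987 rad/s.)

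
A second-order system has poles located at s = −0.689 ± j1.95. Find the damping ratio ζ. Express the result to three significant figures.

ζ ≈ 0.333

With σ = 0.689, ω_d = 1.95: ω_n = √(σ²+ω_d²) = 2.07 rad/s, ζ = σ/ω_n = 0.333.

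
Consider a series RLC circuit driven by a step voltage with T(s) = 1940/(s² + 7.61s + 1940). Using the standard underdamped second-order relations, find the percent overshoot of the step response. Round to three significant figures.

%OS ≈ 76.2%

Comparing the denominator to s² + 2ζω_n s + ω_n²: ω_n = √1940 = 44.0 rad/s, and 2ζω_n = 7.61 so ζ = 7.61/(2·44.0) = 0.0864.
%OS = 100 e^{−πζ/√(1−ζ²)} with ζ = 0.0864 gives 76.2%.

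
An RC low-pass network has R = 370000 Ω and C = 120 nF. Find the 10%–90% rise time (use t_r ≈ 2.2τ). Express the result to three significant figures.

τ = RC = 370000 × 120 nF = 0.0444 s.
t_r ≈ 2.2τ = 0.0977 s.

t_r ≈ 0.0977 s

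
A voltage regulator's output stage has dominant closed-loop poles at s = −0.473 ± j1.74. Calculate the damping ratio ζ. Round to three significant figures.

ζ ≈ 0.262

The poles are at −σ ± jω_d with σ = 0.473 and ω_d = 1.74, so ω_n = √(σ²+ω_d²) = 1.80 rad/s and ζ = σ/ω_n = 0.262.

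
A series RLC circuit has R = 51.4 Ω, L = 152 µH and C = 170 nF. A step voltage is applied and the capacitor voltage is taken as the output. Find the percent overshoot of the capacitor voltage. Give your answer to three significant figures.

%OS ≈ 0.508%

For a series RLC circuit (capacitor voltage as output), ω_n = 1/√(LC) = 1/√(152 µH · 170 nF) = 197000 rad/s.
ζ = (R/2)·√(C/L) = (51.4/2)·√(170 nF/152 µH) = 0.859.
%OS = 100 e^{−πζ/√(1−ζ²)} with ζ = 0.859 gives 0.508%.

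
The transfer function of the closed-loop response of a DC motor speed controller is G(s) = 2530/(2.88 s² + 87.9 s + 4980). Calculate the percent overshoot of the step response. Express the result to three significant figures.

%OS ≈ 29.0%

Dividing through by 2.88: denominator becomes s² + 30.52 s + 1729.
So ω_n = √1729 = 41.6 rad/s and ζ = 30.52/(2·41.6) = 0.367.
%OS = 100·exp(−πζ/√(1−ζ²)) = 29.0%.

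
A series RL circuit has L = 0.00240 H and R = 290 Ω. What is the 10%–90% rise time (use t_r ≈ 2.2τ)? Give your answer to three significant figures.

τ = L/R = 0.00240/290 = 0.00000828 s.
t_r ≈ 2.2τ = 0.0000182 s.

t_r ≈ 0.0000182 s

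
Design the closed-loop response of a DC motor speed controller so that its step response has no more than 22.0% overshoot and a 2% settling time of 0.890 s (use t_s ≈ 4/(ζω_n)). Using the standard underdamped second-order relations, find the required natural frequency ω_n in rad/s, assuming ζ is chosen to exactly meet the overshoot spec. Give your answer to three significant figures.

ω_n ≈ 10.4 rad/s

From %OS = 100·exp(−πζ/√(1−ζ²)), invert to get ζ = −ln(OS)/√(π² + ln²(OS)) with OS = 0.220.
−ln 0.220 = 1.514, so ζ = 1.514/√(π² + 2.293) = 0.434.
From t_s ≈ 4/(ζω_n): ω_n = 4/(ζ·t_s) = 4/(0.434·0.890) = 10.4 rad/s.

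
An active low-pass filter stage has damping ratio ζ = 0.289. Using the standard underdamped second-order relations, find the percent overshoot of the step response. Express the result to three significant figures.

For an underdamped second-order system, %OS = 100·exp(−πζ/√(1−ζ²)).
πζ/√(1−ζ²) = π·0.289/√(1−0.0835) = 0.9484, so %OS = 100·e^(−0.9484) = 38.7%.

%OS ≈ 38.7%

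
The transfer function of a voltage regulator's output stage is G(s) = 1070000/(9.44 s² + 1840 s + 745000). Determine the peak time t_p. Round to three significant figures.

Dividing through by 9.44: denominator becomes s² + 194.9 s + 78920.
So ω_n = √78920 = 281 rad/s and ζ = 194.9/(2·281) = 0.347.
ω_d = 281·√(1 − 0.347²) = 263 rad/s. t_p = π/ω_d = 0.0119 s.

t_p ≈ 0.0119 s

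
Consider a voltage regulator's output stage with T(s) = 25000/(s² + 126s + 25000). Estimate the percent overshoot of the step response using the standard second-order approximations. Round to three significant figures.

%OS ≈ 25.5%

Comparing the denominator to s² + 2ζω_n s + ω_n²: ω_n = √25000 = 158 rad/s, and 2ζω_n = 126 so ζ = 126/(2·158) = 0.398.
Overshoot: exp(−π·0.398/√(1−0.398²)) = 0.255, i.e. 25.5%.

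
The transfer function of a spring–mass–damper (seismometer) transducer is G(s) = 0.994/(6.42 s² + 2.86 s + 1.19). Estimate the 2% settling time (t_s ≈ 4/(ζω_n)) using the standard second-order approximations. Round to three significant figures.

Dividing through by 6.42: denominator becomes s² + 0.4455 s + 0.1854.
So ω_n = √0.1854 = 0.431 rad/s and ζ = 0.4455/(2·0.431) = 0.517.
t_s ≈ 4/(ζω_n) = 18.0 s.

t_s ≈ 18.0 s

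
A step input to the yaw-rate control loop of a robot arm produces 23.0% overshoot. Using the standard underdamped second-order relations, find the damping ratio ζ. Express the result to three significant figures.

ζ ≈ 0.424

ζ = −ln(OS)/√(π² + (ln OS)²). With OS = 0.230, ln OS = −1.470 and ζ = 1.470/3.468 = 0.424.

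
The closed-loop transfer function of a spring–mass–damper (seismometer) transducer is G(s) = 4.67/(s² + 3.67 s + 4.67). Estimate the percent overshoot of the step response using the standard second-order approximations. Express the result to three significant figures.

Comparing the denominator to s² + 2ζω_n s + ω_n²: ω_n = √4.67 = 2.16 rad/s, and 2ζω_n = 3.67 so ζ = 3.67/(2·2.16) = 0.849.
%OS = 100·exp(−πζ/√(1−ζ²)) = 0.640%.

%OS ≈ 0.640%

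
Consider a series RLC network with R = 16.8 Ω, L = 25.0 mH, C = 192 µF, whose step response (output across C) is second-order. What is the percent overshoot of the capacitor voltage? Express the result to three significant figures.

%OS ≈ 3.28%

For a series RLC circuit (capacitor voltage as output), ω_n = 1/√(LC) = 1/√(25.0 mH · 192 µF) = 456 rad/s.
ζ = (R/2)·√(C/L) = (16.8/2)·√(192 µF/25.0 mH) = 0.736.
%OS = 100·exp(−πζ/√(1−ζ²)) = 3.28%.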